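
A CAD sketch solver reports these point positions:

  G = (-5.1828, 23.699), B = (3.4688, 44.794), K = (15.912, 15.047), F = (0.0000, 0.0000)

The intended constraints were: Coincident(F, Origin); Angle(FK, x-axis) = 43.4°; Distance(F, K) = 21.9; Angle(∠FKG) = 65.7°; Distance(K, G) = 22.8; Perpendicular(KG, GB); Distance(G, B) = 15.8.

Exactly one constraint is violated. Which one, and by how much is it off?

Distance(G, B) = 15.8 — off by 7.00.

F = (0.00, 0.00) ✓; FK at 43.40° ✓; |FK| = 21.90 ✓; ∠FKG = 65.70° ✓; |KG| = 22.80 ✓; ∠(KG, GB) = 90.00° ✓; |GB| = 22.80 ✗.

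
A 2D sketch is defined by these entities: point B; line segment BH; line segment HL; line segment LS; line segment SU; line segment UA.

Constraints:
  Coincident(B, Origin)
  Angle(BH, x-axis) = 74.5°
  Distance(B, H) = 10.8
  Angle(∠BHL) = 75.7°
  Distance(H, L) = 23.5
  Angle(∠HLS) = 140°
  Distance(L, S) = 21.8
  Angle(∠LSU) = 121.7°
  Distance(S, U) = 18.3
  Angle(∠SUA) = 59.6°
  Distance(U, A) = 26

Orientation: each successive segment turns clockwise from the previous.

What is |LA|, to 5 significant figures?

17.045

B is at the origin; BH runs at 74.5° with length 10.8, so H = (2.8862, 10.407). ∠BHL = 75.7° gives HL at -29.800° from the x-axis; with |HL| = 23.5, L = (23.279, -1.2717). ∠HLS = 140.0° gives LS at -69.800° from the x-axis; with |LS| = 21.8, S = (30.806, -21.731). ∠LSU = 121.7° gives SU at -128.10° from the x-axis; with |SU| = 18.3, U = (19.514, -36.132). ∠SUA = 59.6° gives UA at 111.50° from the x-axis; with |UA| = 26.0, A = (9.9854, -11.941). Then |LA| = |A − L| = 17.045.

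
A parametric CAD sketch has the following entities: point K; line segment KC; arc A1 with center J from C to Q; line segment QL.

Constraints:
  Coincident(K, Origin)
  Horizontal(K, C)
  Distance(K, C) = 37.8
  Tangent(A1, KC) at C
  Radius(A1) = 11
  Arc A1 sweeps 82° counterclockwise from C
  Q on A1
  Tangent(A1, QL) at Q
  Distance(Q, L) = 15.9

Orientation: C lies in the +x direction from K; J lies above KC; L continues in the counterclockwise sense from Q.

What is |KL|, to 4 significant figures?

56.81

On A1, C sits at bearing -90° from J; an 82° counterclockwise sweep puts Q at bearing -8°, so Q = J + 11.0·(cos -8°, sin -8°) = (48.69, 9.469). Tangency of A1 to QL means the radius JQ is perpendicular to QL, so QL runs along (−sin -8°, cos -8°); with |QL| = 15.9, L = (50.91, 25.21). Then |KL| = |L − K| = 56.81.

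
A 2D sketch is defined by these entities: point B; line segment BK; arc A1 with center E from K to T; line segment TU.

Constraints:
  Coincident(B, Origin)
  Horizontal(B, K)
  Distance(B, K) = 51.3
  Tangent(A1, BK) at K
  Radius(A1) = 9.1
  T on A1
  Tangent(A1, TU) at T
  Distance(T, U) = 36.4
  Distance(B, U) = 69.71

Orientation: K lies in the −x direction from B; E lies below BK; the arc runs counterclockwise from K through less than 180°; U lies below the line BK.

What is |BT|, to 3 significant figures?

61.2

Checks: ∠(EK, KB) = 90.00° ✓; |ET| = 9.100 ✓; ∠(ET, TU) = 90.00° ✓; |TU| = 36.40 ✓; |BU| = 69.71 ✓.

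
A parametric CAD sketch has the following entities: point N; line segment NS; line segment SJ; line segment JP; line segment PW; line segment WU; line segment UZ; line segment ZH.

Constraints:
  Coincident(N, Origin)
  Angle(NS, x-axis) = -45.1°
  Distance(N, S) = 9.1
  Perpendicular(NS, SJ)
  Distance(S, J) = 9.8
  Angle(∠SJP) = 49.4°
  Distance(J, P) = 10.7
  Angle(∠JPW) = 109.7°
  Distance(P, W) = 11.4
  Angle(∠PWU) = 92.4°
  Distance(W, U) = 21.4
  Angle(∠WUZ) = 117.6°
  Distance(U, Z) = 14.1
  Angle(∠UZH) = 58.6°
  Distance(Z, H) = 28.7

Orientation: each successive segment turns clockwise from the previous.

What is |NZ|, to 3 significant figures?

30.4

∠PWU = 92.4° gives WU at -63.6° from the x-axis; with |WU| = 21.4, U = (18.6, -17.2). ∠WUZ = 117.6° gives UZ at -126° from the x-axis; with |UZ| = 14.1, Z = (10.3, -28.6). Then |NZ| = |Z − N| = 30.4.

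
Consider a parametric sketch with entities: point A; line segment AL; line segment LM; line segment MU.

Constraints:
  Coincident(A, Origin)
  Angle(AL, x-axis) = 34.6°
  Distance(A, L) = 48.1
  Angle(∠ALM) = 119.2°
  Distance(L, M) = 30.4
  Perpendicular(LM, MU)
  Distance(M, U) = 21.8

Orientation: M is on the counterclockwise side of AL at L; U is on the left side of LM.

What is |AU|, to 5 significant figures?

57.525

A is at the origin; AL runs at 34.6° with length 48.1, so L = 48.1·(cos 34.6°, sin 34.6°) = (39.593, 27.313). ∠ALM = 119.2°, so LM runs at 34.6° + (180° − 119.2°) = 95.400° from the x-axis; with |LM| = 30.4, M = L + 30.4·(cos 95.400°, sin 95.400°) = (36.732, 57.578). The perpendicularity gives MU at right angles to LM; with |MU| = 21.8 on the left of LM, U = M + 21.8·(-0.99556, -0.094108) = (15.029, 55.527). Then |AU| = |U − A| = 57.525.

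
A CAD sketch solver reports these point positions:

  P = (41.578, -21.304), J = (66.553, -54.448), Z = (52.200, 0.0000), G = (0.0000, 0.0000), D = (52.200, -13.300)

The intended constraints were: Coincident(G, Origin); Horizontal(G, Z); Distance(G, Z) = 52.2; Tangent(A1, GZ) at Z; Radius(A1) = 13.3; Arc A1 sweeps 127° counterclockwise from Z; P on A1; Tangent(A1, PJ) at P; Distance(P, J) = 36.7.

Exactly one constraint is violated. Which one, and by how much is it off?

Distance(P, J) = 36.7 — off by 4.80.

G = (0.00, 0.00) ✓; G.y = 0.00, Z.y = 0.00 ✓; |GZ| = 52.20 ✓; ∠(DZ, ZG) = 90.00° ✓; |DZ| = 13.30 ✓; bearing(D→P) − bearing(D→Z) = 127.0° ✓; |DP| = 13.30 ✓; ∠(DP, PJ) = 90.00° ✓; |PJ| = 41.50 ✗.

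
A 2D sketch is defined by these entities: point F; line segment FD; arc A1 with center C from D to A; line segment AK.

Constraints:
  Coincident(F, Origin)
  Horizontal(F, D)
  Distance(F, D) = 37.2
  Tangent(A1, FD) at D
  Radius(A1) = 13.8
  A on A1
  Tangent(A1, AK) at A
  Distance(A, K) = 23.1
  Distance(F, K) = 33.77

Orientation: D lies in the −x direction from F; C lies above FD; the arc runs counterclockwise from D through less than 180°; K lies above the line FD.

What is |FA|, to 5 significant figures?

25.890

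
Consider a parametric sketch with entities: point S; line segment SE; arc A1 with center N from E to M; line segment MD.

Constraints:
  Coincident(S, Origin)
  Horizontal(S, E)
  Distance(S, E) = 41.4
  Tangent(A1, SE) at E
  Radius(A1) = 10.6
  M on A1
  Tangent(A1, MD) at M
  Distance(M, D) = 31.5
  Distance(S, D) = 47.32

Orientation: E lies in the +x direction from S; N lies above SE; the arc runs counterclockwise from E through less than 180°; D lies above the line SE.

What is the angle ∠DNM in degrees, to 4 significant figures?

71.40°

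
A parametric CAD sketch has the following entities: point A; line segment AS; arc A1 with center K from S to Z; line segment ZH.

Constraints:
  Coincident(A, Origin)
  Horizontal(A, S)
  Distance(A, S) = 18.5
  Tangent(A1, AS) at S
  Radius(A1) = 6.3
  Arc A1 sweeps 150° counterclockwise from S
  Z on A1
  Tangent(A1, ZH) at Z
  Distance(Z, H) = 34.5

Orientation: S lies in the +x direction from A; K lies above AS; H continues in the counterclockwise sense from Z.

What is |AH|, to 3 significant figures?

30.2

A is at the origin; A and S share the same y with |AS| = 18.5 and S on the +x side, so S = (18.5, 0.00). Since A1 is tangent to AS there, KS ⟂ AS, so K = S + (0, 6.3) = (18.5, 6.30). On A1, S sits at bearing -90° from K; a 150° counterclockwise sweep puts Z at bearing 60°, so Z = K + 6.3·(cos 60°, sin 60°) = (21.7, 11.8). The tangent condition forces KZ to be normal to ZH, so ZH runs along (−sin 60°, cos 60°); with |ZH| = 34.5, H = (-8.23, 29.0). Then |AH| = |H − A| = 30.2.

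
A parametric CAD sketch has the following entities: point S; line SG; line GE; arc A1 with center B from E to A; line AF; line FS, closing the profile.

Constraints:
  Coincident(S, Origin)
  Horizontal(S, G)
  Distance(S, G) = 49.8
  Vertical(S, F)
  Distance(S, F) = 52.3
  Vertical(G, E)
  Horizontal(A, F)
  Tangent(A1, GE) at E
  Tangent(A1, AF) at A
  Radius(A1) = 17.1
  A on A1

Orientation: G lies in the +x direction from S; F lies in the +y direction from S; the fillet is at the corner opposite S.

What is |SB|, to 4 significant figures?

48.05

S is at the origin; S and G share the same y with |SG| = 49.8 and G on the +x side, so G = (49.80, 0.000). S and F share the same x with |SF| = 52.3 and F on the +y side, so F = (0.000, 52.30). The virtual corner opposite S is at (49.80, 52.30). Since A1 is tangent to GE there, BE ⟂ GE and since A1 is tangent to AF there, BA ⟂ AF, with radius 17.1, so the center B sits 17.1 in from both sides at B = (32.70, 35.20). Then |SB| = |B − S| = 48.05.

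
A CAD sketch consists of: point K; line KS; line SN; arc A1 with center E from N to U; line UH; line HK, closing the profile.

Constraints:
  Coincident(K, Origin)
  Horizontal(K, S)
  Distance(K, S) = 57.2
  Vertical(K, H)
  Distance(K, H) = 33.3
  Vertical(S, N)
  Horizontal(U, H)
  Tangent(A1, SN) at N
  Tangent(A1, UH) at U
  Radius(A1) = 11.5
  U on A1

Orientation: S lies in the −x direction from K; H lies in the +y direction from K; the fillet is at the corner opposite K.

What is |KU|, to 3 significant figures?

56.5

K is at the origin; K and S share the same y with |KS| = 57.2 and S on the −x side, so S = (-57.2, 0.00). KH is vertical with |KH| = 33.3 and H on the +y side, so H = (0.00, 33.3). The virtual corner opposite K is at (-57.2, 33.3). Since A1 is tangent to SN there, EN ⟂ SN and since A1 is tangent to UH there, EU ⟂ UH, with radius 11.5, so the center E sits 11.5 in from both sides at E = (-45.7, 21.8). That places the tangent points at N = (-57.2, 21.8) on SN and U = (-45.7, 33.3) on UH. Then |KU| = |U − K| = 56.5.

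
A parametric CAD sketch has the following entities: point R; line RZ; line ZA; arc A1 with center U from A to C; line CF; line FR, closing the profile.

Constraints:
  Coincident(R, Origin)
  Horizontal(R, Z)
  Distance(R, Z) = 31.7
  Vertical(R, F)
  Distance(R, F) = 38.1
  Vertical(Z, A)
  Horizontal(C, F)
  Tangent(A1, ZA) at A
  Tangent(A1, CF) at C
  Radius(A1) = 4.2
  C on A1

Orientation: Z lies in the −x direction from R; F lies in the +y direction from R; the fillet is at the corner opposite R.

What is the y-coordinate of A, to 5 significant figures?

33.900

R is at the origin; R and Z share the same y with |RZ| = 31.7 and Z on the −x side, so Z = (-31.700, 0.0000). RF is vertical with |RF| = 38.1 and F on the +y side, so F = (0.0000, 38.100). The virtual corner opposite R is at (-31.700, 38.100). Tangency of A1 to ZA means the radius UA is perpendicular to ZA and the tangent condition forces UC to be normal to CF, with radius 4.2, so the center U sits 4.2 in from both sides at U = (-27.500, 33.900). That places the tangent points at A = (-31.700, 33.900) on ZA and C = (-27.500, 38.100) on CF. So A.y = 33.900.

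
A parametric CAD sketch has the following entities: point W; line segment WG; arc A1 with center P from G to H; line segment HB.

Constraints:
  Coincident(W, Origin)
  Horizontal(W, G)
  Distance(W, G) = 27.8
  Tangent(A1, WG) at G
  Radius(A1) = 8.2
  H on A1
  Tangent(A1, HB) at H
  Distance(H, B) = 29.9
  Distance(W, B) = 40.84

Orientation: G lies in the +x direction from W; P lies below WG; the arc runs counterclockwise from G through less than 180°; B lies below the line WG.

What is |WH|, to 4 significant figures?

21.00

Checks: W.y = 0.00, G.y = 0.00 ✓; |PH| = 8.200 ✓; ∠(PH, HB) = 90.00° ✓; |HB| = 29.90 ✓; |WB| = 40.84 ✓.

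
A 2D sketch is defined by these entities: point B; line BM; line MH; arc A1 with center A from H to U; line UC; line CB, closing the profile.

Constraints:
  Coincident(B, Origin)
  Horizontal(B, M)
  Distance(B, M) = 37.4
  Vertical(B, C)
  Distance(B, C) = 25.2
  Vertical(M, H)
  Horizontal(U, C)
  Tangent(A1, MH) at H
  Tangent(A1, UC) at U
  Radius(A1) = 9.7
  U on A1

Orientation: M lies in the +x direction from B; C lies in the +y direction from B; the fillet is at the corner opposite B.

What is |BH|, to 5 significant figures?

40.485

B is at the origin; B and M share the same y with |BM| = 37.4 and M on the +x side, so M = (37.400, 0.0000). B and C share the same x with |BC| = 25.2 and C on the +y side, so C = (0.0000, 25.200). The virtual corner opposite B is at (37.400, 25.200). The tangent condition forces AH to be normal to MH and tangency of A1 to UC means the radius AU is perpendicular to UC, with radius 9.7, so the center A sits 9.7 in from both sides at A = (27.700, 15.500). That places the tangent points at H = (37.400, 15.500) on MH and U = (27.700, 25.200) on UC. Then |BH| = |H − B| = 40.485.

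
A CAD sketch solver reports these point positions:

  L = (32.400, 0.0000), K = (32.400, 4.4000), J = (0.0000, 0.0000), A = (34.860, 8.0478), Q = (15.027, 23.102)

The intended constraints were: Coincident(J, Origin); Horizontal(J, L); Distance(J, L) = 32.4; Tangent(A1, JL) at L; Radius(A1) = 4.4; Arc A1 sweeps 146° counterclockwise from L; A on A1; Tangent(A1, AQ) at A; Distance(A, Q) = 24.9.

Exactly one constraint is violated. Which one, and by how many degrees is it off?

Tangent(A1, AQ) at A — off by 3.21°.

J = (0.00, 0.00) ✓; J.y = 0.00, L.y = 0.00 ✓; |JL| = 32.40 ✓; ∠(KL, LJ) = 90.00° ✓; |KL| = 4.400 ✓; bearing(K→A) − bearing(K→L) = 146.0° ✓; |KA| = 4.400 ✓; ∠(KA, AQ) = 93.21° ✗; |AQ| = 24.90 ✓.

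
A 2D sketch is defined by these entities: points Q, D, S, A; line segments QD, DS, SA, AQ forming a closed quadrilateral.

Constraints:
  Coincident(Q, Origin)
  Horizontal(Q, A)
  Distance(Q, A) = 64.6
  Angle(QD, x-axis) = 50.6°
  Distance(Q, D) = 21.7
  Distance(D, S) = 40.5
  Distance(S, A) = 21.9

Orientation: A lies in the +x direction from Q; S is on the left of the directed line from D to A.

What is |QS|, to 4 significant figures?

57.52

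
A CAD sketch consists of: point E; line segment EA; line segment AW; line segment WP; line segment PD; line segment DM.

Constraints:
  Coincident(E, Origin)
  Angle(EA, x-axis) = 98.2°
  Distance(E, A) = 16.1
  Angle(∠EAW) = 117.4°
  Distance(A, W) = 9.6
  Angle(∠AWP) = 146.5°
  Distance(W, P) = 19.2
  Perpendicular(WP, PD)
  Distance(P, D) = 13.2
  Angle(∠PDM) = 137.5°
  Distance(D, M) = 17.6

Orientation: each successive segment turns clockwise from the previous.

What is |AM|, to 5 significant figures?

25.892

E is at the origin; EA runs at 98.2° with length 16.1, so A = (-2.2963, 15.935). ∠EAW = 117.4° gives AW at 35.600° from the x-axis; with |AW| = 9.6, W = (5.5094, 21.524). ∠AWP = 146.5° gives WP at 2.1000° from the x-axis; with |WP| = 19.2, P = (24.697, 22.227). WP is perpendicular to PD, so PD runs at -87.900°; with |PD| = 13.2, D = (25.180, 9.0362). ∠PDM = 137.5° gives DM at -130.40° from the x-axis; with |DM| = 17.6, M = (13.773, -4.3669). Then |AM| = |M − A| = 25.892.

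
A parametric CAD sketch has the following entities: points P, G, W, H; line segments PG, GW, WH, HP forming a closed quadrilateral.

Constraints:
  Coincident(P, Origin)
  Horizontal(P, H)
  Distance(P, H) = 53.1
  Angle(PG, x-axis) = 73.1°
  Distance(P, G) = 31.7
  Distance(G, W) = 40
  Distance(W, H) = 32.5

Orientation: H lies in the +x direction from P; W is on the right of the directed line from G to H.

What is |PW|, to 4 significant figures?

22.88

P is at the origin; PH is horizontal with |PH| = 53.1 and H in +x, so H = (53.1, 0). PG runs at 73.1° with |PG| = 31.7, so G = (9.215, 30.33). W is determined by |GW| = 40.0 and |WH| = 32.5 together: it lies at the intersection of circle(G, 40.0) and circle(H, 32.5). With |GH| = 53.35, the foot of the radical line on GH is 31.77 from G and the perpendicular offset is √(40.0² − 31.77²) = 24.30. Taking the right-of-GH solution: W = (21.53, -7.726).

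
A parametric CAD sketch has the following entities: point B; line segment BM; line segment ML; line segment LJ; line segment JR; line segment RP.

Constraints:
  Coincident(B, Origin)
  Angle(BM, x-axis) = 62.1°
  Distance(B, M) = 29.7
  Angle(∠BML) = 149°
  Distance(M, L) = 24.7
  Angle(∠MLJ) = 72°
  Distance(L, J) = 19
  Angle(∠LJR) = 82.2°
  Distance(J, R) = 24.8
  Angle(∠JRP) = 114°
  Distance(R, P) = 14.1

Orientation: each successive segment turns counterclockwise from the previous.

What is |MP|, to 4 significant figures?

7.471

B is at the origin; BM runs at 62.1° with length 29.7, so M = (13.90, 26.25). ∠BML = 149.0° gives ML at 93.10° from the x-axis; with |ML| = 24.7, L = (12.56, 50.91). ∠MLJ = 72.0° gives LJ at -158.9° from the x-axis; with |LJ| = 19.0, J = (-5.164, 44.07). ∠LJR = 82.2° gives JR at -61.10° from the x-axis; with |JR| = 24.8, R = (6.821, 22.36). ∠JRP = 114.0° gives RP at 4.900° from the x-axis; with |RP| = 14.1, P = (20.87, 23.56). Then |MP| = |P − M| = 7.471.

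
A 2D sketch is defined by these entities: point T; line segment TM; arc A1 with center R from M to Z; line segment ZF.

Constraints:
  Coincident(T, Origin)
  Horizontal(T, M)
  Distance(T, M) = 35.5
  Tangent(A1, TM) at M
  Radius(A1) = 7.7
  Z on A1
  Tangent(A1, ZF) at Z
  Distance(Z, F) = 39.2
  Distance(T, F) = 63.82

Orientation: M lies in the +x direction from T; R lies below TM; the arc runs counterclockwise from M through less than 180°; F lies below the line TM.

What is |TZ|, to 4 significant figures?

30.31

Checks: |RZ| = 7.700 ✓; ∠(RZ, ZF) = 90.00° ✓; |ZF| = 39.20 ✓; |TF| = 63.82 ✓.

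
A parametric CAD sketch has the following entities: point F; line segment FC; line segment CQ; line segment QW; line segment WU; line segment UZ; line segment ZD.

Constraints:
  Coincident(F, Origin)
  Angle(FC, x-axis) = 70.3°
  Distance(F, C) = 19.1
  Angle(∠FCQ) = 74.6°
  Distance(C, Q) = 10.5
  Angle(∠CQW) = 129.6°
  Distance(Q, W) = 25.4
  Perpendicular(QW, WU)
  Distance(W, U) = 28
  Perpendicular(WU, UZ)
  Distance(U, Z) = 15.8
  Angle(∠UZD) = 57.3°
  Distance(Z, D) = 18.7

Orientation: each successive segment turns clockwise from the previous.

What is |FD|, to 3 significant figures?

9.69

WU ⟂ UZ, so UZ runs at 94.5°; with |UZ| = 15.8, Z = (-12.1, 0.177). ∠UZD = 57.3° gives ZD at -28.2° from the x-axis; with |ZD| = 18.7, D = (4.35, -8.66). Then |FD| = |D − F| = 9.69.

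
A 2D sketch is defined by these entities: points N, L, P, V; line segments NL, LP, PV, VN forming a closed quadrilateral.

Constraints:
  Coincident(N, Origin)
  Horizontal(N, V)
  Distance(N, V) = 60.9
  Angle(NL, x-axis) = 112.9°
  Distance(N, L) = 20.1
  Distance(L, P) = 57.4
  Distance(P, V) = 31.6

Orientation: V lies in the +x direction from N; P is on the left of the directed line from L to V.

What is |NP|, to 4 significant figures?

56.64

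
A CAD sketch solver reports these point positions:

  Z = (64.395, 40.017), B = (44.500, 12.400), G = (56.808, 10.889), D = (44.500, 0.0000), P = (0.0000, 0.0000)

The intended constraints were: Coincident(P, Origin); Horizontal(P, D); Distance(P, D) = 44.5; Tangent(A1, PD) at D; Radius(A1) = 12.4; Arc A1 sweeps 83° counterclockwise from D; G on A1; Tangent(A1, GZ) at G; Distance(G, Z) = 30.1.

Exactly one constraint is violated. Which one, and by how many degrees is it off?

Tangent(A1, GZ) at G — off by 7.60°.

P = (0.00, 0.00) ✓; P.y = 0.00, D.y = 0.00 ✓; |PD| = 44.50 ✓; ∠(BD, DP) = 90.00° ✓; |BD| = 12.40 ✓; bearing(B→G) − bearing(B→D) = 83.00° ✓; |BG| = 12.40 ✓; ∠(BG, GZ) = 97.60° ✗; |GZ| = 30.10 ✓.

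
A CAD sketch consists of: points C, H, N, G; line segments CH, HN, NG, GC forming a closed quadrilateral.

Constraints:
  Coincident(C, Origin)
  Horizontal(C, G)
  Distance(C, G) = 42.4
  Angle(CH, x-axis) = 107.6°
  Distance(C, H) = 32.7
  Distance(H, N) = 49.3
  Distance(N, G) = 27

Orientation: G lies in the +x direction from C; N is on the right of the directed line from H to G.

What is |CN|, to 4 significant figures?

19.96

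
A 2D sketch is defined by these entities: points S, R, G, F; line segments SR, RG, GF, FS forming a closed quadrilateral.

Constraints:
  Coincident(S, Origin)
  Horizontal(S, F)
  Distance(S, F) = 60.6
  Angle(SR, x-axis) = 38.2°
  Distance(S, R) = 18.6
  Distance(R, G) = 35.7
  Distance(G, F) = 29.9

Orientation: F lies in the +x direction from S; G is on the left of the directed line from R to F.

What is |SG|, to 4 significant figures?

53.98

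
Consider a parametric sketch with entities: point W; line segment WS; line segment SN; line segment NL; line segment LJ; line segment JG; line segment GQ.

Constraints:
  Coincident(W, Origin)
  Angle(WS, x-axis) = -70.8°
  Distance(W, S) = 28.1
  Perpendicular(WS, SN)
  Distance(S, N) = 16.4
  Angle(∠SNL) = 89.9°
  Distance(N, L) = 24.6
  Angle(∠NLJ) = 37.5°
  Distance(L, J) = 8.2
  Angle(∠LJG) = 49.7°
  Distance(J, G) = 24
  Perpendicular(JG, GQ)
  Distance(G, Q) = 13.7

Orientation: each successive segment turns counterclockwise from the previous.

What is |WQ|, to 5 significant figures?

34.995

W is at the origin; WS runs at -70.8° with length 28.1, so S = (9.2412, -26.537). WS ⟂ SN, so SN runs at 19.200°; with |SN| = 16.4, N = (24.729, -21.144). ∠SNL = 89.9° gives NL at 109.30° from the x-axis; with |NL| = 24.6, L = (16.598, 2.0739). ∠NLJ = 37.5° gives LJ at -108.20° from the x-axis; with |LJ| = 8.2, J = (14.037, -5.7158). ∠LJG = 49.7° gives JG at 22.100° from the x-axis; with |JG| = 24.0, G = (36.274, 3.3136). JG is perpendicular to GQ, so GQ runs at 112.10°; with |GQ| = 13.7, Q = (31.120, 16.007). Then |WQ| = |Q − W| = 34.995.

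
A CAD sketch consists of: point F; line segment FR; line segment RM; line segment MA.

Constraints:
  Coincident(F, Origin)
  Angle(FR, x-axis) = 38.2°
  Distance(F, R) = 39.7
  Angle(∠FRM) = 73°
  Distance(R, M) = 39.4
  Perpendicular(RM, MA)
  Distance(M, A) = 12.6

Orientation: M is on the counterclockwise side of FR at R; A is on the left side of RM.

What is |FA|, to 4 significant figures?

37.63

∠FRM = 73.0°, so RM runs at 38.2° + (180° − 73.0°) = 145.2° from the x-axis; with |RM| = 39.4, M = R + 39.4·(cos 145.2°, sin 145.2°) = (-1.155, 47.04). RM is perpendicular to MA; with |MA| = 12.6 on the left of RM, A = M + 12.6·(-0.5707, -0.8211) = (-8.346, 36.69). Then |FA| = |A − F| = 37.63.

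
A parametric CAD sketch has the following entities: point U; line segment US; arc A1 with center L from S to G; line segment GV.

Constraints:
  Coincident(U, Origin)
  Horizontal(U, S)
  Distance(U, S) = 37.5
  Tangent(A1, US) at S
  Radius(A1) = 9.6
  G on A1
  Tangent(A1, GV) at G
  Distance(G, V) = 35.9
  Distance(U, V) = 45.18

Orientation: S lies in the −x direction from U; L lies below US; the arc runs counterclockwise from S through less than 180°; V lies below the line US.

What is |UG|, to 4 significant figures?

47.13

U is at the origin; US is horizontal with |US| = 37.5 and S on the −x side, so S = (-37.50, 0.000). A1 meets US tangentially, so LS is at right angles to US, so L = S + (0, -9.6) = (-37.50, -9.600). Since LG ⟂ GV (tangency), |LV| = √(9.6² + 35.9²) = 37.16 regardless of where G sits on A1. So V lies on both circle(U, 45.18) and circle(L, 37.16); the below-US intersection is V = (-18.20, -41.35). G is the foot of the tangent from V: G = (-44.14, -16.54).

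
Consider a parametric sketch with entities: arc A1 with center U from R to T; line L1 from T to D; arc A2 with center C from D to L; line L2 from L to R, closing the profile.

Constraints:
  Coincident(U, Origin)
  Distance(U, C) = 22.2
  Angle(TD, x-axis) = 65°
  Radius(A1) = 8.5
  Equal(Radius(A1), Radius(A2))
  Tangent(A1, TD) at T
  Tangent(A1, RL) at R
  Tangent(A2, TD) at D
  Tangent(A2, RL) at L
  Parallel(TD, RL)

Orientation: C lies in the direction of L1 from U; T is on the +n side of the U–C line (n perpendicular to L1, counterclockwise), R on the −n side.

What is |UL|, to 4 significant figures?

23.77

The slot axis is L1's direction at 65.0°, so u = (cos 65.0°, sin 65.0°) = (0.4226, 0.9063) and n = (−sin 65.0°, cos 65.0°) = (-0.9063, 0.4226). U is at the origin and C lies 22.2 along u from U, so C = 22.2·u = (9.382, 20.12). Tangency of A1 to both parallel lines with radius 8.5 puts T and R at U ± 8.5·n: T = (-7.704, 3.592), R = (7.704, -3.592). Equal radii place D and L the same way about C: D = C + 8.5·n = (1.679, 23.71), L = C − 8.5·n = (17.09, 16.53). Then |UL| = |L − U| = 23.77.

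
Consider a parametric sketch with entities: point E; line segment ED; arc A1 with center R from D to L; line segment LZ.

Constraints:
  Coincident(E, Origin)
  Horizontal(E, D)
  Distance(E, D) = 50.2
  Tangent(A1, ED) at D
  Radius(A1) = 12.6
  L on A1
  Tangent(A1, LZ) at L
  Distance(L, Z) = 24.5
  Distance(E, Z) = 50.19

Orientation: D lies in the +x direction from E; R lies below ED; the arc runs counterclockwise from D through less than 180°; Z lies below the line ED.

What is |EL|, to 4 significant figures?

39.34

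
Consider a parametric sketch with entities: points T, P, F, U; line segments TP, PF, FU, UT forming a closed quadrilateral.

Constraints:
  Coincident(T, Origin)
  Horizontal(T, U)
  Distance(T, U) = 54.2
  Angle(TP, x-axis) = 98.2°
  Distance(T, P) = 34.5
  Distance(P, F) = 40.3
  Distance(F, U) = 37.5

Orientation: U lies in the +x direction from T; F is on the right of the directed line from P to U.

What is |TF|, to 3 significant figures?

16.7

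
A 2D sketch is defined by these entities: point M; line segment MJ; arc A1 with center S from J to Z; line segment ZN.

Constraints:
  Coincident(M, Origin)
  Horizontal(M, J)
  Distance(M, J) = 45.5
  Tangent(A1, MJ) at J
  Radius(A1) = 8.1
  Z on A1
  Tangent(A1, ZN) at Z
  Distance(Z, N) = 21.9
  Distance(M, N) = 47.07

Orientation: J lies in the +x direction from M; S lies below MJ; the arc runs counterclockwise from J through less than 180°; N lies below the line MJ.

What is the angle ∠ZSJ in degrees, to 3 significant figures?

87.7°

Checks: |SZ| = 8.100 ✓; ∠(SZ, ZN) = 90.00° ✓; |ZN| = 21.90 ✓; |MN| = 47.07 ✓.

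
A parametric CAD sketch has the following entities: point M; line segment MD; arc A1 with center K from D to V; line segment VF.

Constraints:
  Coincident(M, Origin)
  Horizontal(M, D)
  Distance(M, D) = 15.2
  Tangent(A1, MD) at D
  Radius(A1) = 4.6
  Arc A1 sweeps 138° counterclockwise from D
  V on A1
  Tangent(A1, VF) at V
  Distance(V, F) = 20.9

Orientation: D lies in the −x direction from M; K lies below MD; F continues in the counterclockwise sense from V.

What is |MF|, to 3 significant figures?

22.2

On A1, D sits at bearing 90° from K; a 138° counterclockwise sweep puts V at bearing 228°, so V = K + 4.6·(cos 228°, sin 228°) = (-18.3, -8.02). A1 meets VF tangentially, so KV is at right angles to VF, so VF runs along (−sin 228°, cos 228°); with |VF| = 20.9, F = (-2.75, -22.0). Then |MF| = |F − M| = 22.2.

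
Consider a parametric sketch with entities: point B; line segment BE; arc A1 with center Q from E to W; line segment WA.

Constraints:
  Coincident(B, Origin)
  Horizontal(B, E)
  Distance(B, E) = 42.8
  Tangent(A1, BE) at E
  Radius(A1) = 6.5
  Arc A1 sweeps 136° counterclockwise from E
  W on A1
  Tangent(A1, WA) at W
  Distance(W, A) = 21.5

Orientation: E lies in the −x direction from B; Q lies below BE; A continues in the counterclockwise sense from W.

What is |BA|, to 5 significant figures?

41.185

B is at the origin; B and E share the same y with |BE| = 42.8 and E on the −x side, so E = (-42.800, 0.0000). Tangency of A1 to BE means the radius QE is perpendicular to BE, so Q = E + (0, -6.5) = (-42.800, -6.5000). On A1, E sits at bearing 90° from Q; a 136° counterclockwise sweep puts W at bearing 226°, so W = Q + 6.5·(cos 226°, sin 226°) = (-47.315, -11.176). Tangency of A1 to WA means the radius QW is perpendicular to WA, so WA runs along (−sin 226°, cos 226°); with |WA| = 21.5, A = (-31.849, -26.111). Then |BA| = |A − B| = 41.185.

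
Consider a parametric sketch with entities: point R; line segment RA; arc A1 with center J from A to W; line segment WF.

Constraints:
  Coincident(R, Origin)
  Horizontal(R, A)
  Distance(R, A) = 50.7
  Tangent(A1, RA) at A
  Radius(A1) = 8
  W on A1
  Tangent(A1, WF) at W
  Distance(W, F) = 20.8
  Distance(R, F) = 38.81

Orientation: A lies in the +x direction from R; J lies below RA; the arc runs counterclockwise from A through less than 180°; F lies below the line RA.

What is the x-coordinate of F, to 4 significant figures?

32.62

Checks: |JW| = 8.000 ✓; ∠(JW, WF) = 90.00° ✓; |WF| = 20.80 ✓; |RF| = 38.81 ✓.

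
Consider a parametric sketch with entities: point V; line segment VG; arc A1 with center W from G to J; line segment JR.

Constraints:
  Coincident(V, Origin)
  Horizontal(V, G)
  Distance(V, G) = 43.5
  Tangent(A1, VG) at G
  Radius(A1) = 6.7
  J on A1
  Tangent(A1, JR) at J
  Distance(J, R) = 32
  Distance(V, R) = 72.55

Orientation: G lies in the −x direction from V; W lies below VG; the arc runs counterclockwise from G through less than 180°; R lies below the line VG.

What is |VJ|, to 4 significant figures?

49.34

Checks: |WG| = 6.700 ✓; |WJ| = 6.700 ✓; ∠(WJ, JR) = 90.00° ✓; |JR| = 32.00 ✓; |VR| = 72.55 ✓.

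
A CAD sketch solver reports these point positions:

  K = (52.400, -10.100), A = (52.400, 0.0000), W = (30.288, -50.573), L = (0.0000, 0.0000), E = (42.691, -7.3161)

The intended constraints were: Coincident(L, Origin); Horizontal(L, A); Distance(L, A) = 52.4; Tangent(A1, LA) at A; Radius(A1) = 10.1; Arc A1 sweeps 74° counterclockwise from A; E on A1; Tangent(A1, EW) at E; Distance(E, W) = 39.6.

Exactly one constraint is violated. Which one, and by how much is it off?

Distance(E, W) = 39.6 — off by 5.40.

L = (0.00, 0.00) ✓; L.y = 0.00, A.y = 0.00 ✓; |LA| = 52.40 ✓; ∠(KA, AL) = 90.00° ✓; |KA| = 10.10 ✓; bearing(K→E) − bearing(K→A) = 74.00° ✓; |KE| = 10.10 ✓; ∠(KE, EW) = 90.00° ✓; |EW| = 45.00 ✗.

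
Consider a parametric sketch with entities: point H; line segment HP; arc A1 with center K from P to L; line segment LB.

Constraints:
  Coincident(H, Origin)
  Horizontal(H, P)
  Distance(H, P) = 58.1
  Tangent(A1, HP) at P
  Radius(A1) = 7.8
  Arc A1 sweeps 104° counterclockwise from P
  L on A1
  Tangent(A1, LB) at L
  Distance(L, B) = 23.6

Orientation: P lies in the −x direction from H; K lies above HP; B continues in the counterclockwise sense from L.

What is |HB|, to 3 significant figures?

65.0

On A1, P sits at bearing -90° from K; a 104° counterclockwise sweep puts L at bearing 14°, so L = K + 7.8·(cos 14°, sin 14°) = (-50.5, 9.69). Since A1 is tangent to LB there, KL ⟂ LB, so LB runs along (−sin 14°, cos 14°); with |LB| = 23.6, B = (-56.2, 32.6). Then |HB| = |B − H| = 65.0.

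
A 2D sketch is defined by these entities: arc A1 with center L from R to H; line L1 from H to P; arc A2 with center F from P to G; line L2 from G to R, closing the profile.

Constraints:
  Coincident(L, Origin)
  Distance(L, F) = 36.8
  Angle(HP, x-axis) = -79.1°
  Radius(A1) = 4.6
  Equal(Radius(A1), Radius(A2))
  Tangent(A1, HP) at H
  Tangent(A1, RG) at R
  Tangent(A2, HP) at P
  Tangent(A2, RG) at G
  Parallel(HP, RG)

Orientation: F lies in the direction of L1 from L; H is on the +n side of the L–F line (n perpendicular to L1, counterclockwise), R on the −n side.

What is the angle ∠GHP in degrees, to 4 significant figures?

14.04°

The slot axis is L1's direction at -79.1°, so u = (cos -79.1°, sin -79.1°) = (0.1891, -0.9820) and n = (−sin -79.1°, cos -79.1°) = (0.9820, 0.1891). L is at the origin and F lies 36.8 along u from L, so F = 36.8·u = (6.959, -36.14). Tangency of A1 to both parallel lines with radius 4.6 puts H and R at L ± 4.6·n: H = (4.517, 0.8698), R = (-4.517, -0.8698). Equal radii place P and G the same way about F: P = F + 4.6·n = (11.48, -35.27), G = F − 4.6·n = (2.442, -37.01). Then cos ∠GHP = HG·HP / (|HG||HP|), giving 14.04°.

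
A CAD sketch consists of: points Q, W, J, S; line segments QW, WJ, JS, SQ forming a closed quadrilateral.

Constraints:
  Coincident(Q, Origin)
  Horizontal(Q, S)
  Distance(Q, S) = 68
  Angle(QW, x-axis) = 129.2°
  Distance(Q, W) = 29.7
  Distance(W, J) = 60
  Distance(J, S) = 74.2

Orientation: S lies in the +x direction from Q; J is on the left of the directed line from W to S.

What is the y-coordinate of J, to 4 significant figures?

61.83

Checks: |WJ| = 60.00 ✓; |JS| = 74.20 ✓.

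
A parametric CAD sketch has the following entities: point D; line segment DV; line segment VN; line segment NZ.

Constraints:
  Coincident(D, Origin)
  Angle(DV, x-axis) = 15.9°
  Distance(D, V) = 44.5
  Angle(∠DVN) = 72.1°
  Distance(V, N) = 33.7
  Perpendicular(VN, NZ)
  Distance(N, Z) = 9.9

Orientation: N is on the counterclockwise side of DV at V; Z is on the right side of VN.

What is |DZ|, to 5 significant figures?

55.951

D is at the origin; DV runs at 15.9° with length 44.5, so V = 44.5·(cos 15.9°, sin 15.9°) = (42.797, 12.191). ∠DVN = 72.1°, so VN runs at 15.9° + (180° − 72.1°) = 123.80° from the x-axis; with |VN| = 33.7, N = V + 33.7·(cos 123.80°, sin 123.80°) = (24.050, 40.195). VN ⟂ NZ; with |NZ| = 9.9 on the right of VN, Z = N + 9.9·(0.83098, 0.55630) = (32.277, 45.703). Then |DZ| = |Z − D| = 55.951.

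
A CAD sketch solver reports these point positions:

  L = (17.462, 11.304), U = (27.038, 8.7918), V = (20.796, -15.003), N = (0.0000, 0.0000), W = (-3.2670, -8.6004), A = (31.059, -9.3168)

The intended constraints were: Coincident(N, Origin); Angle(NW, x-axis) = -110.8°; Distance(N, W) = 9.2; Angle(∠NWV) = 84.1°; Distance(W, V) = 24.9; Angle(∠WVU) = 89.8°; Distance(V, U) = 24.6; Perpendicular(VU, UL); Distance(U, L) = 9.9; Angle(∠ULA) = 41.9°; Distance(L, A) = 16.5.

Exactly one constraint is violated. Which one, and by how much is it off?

Distance(L, A) = 16.5 — off by 8.20.

N = (0.00, 0.00) ✓; NW at -110.8° ✓; |NW| = 9.200 ✓; ∠NWV = 84.10° ✓; |WV| = 24.90 ✓; ∠WVU = 89.80° ✓; |VU| = 24.60 ✓; ∠(VU, UL) = 90.00° ✓; |UL| = 9.900 ✓; ∠ULA = 41.90° ✓; |LA| = 24.70 ✗.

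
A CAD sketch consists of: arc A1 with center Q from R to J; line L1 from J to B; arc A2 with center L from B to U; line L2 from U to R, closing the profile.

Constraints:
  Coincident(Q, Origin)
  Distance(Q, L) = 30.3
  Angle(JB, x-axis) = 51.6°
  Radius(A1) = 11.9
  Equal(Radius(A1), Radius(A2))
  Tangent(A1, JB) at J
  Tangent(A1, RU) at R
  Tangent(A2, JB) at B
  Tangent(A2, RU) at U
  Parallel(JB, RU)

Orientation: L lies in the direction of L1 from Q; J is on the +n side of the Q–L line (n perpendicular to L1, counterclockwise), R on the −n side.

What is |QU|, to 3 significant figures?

32.6

Tangency of A1 to both parallel lines with radius 11.9 puts J and R at Q ± 11.9·n: J = (-9.33, 7.39), R = (9.33, -7.39). Equal radii place B and U the same way about L: B = L + 11.9·n = (9.49, 31.1), U = L − 11.9·n = (28.1, 16.4). Then |QU| = |U − Q| = 32.6.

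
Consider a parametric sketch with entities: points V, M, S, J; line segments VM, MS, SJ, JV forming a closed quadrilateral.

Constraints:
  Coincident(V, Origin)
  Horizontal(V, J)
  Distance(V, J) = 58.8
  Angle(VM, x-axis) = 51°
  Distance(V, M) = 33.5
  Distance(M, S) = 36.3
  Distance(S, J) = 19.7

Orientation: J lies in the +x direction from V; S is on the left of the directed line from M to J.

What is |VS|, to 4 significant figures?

60.09

V is at the origin; VJ is horizontal with |VJ| = 58.8 and J in +x, so J = (58.8, 0). VM runs at 51.0° with |VM| = 33.5, so M = (21.08, 26.03). S is determined by |MS| = 36.3 and |SJ| = 19.7 together: it lies at the intersection of circle(M, 36.3) and circle(J, 19.7). With |MJ| = 45.83, the foot of the radical line on MJ is 33.06 from M and the perpendicular offset is √(36.3² − 33.06²) = 15.00. Taking the left-of-MJ solution: S = (56.81, 19.60).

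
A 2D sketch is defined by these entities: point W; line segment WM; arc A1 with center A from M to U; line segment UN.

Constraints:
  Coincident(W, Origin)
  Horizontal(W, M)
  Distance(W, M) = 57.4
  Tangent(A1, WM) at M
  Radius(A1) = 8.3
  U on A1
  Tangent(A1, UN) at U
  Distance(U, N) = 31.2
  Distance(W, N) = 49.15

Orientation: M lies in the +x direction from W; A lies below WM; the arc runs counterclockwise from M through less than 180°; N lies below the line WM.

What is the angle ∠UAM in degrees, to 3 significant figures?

64.6°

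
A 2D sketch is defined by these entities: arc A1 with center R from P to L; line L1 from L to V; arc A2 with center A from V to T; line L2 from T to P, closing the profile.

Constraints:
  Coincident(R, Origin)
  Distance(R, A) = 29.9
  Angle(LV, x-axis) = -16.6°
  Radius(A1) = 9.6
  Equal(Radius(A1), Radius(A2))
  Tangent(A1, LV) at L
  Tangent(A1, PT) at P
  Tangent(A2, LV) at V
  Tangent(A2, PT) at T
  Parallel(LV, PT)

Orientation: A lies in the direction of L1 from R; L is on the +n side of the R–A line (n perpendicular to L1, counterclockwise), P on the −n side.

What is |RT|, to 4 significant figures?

31.40

Tangency of A1 to both parallel lines with radius 9.6 puts L and P at R ± 9.6·n: L = (2.743, 9.200), P = (-2.743, -9.200). Equal radii place V and T the same way about A: V = A + 9.6·n = (31.40, 0.6578), T = A − 9.6·n = (25.91, -17.74). Then |RT| = |T − R| = 31.40.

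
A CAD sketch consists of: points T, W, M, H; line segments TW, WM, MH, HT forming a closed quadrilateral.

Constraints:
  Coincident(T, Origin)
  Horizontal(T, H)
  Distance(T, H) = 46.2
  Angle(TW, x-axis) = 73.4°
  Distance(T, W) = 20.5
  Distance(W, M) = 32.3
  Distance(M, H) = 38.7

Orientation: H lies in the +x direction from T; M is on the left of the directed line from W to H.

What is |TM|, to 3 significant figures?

49.5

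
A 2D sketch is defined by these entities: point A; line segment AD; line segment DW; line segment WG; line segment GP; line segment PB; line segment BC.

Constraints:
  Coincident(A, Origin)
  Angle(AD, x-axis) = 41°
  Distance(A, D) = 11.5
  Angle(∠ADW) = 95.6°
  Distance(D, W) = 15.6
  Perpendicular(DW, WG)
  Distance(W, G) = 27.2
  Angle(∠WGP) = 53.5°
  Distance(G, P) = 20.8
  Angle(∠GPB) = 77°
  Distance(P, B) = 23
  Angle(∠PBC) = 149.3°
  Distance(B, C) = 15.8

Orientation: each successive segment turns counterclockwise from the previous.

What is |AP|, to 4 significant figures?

3.383

DW is perpendicular to WG, so WG runs at -144.6°; with |WG| = 27.2, G = (-22.53, 4.504). ∠WGP = 53.5° gives GP at -18.10° from the x-axis; with |GP| = 20.8, P = (-2.758, -1.958). Then |AP| = |P − A| = 3.383.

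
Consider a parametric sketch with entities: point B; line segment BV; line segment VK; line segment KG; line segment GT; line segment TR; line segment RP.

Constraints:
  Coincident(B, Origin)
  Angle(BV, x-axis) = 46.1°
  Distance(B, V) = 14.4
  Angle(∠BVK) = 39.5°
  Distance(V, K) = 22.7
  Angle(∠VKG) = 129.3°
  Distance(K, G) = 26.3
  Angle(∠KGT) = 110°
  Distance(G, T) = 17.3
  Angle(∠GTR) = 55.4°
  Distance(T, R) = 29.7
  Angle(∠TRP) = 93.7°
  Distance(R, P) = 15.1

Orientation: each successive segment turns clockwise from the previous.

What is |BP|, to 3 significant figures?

21.8

B is at the origin; BV runs at 46.1° with length 14.4, so V = (9.98, 10.4). ∠BVK = 39.5° gives VK at -94.4° from the x-axis; with |VK| = 22.7, K = (8.24, -12.3). ∠VKG = 129.3° gives KG at -145° from the x-axis; with |KG| = 26.3, G = (-13.3, -27.3). ∠KGT = 110.0° gives GT at 145° from the x-axis; with |GT| = 17.3, T = (-27.5, -17.4). ∠GTR = 55.4° gives TR at 20.3° from the x-axis; with |TR| = 29.7, R = (0.375, -7.05). ∠TRP = 93.7° gives RP at -66.0° from the x-axis; with |RP| = 15.1, P = (6.52, -20.8). Then |BP| = |P − B| = 21.8.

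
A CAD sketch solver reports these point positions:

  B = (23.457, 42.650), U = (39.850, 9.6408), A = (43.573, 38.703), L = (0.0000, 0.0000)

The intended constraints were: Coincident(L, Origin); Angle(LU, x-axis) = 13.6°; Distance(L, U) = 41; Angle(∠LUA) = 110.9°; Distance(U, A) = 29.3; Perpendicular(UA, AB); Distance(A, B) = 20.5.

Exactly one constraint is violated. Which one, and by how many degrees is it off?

Perpendicular(UA, AB) — off by 3.80°.

L = (0.00, 0.00) ✓; LU at 13.60° ✓; |LU| = 41.00 ✓; ∠LUA = 110.9° ✓; |UA| = 29.30 ✓; ∠(UA, AB) = 86.20° ✗; |AB| = 20.50 ✓.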